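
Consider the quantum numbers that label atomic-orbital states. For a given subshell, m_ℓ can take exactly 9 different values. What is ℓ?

ℓ = 4

m_ℓ ranges over 2ℓ+1 integers, so 2ℓ+1 = 9 ⇒ ℓ = 4.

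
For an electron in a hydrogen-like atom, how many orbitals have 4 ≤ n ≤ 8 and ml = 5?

Go shell by shell, enumerating (l, ml) with ml = 5:
n=6 → 1; n=7 → 2; n=8 → 3.
Total orbitals: 1 + 2 + 3 = 6.

6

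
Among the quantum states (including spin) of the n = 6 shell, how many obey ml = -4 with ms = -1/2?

2

With n = 6 the allowed l are 0, 1, …, 5.
The (l, ml) pairs meeting ml = -4 give: l=4 → 1; l=5 → 1.
Orbitals: 1 + 1 = 2. With ms fixed to a single value there is one state per orbital, giving 2 states.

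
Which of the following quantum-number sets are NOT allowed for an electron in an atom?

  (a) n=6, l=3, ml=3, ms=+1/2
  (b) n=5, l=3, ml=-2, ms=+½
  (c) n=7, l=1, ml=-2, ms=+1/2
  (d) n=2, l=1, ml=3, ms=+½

(c) and (d)

(c) has |ml| = 2 > l = 1, violating −l ≤ ml ≤ l.
(d) has |ml| = 3 > l = 1, violating −l ≤ ml ≤ l.
The remaining sets (a), (b) satisfy all four rules.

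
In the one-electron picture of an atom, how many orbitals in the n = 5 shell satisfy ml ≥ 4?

1

With n = 5 the allowed l are 0, 1, …, 4.
Orbitals with ml ≥ 4, by l: l=4 → 1.
Total orbitals: 1.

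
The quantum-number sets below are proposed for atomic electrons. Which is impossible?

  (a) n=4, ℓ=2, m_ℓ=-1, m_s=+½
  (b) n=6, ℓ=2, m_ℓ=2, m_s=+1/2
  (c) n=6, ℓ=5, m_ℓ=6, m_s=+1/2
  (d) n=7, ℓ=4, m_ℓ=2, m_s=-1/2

(c)

(c) has |m_ℓ| = 6 > ℓ = 5, violating −ℓ ≤ m_ℓ ≤ ℓ.
The remaining sets (a), (b), (d) satisfy all four rules.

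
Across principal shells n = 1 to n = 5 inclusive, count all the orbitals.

Shell n has n² orbitals: 1²=1 + 2²=4 + 3²=9 + 4²=16 + 5²=25 = 55 orbitals.

55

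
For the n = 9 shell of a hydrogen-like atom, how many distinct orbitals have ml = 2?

7

For n = 9, l ranges over 0 … 8.
The (l, ml) pairs meeting ml = 2 give: l=2 → 1; l=3 → 1; l=4 → 1; l=5 → 1; l=6 → 1; l=7 → 1; l=8 → 1.
Total orbitals: 1 + 1 + 1 + 1 + 1 + 1 + 1 = 7.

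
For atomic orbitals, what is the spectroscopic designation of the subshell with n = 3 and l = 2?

l = 2 corresponds to the letter 'd', so the subshell is 3d.

3d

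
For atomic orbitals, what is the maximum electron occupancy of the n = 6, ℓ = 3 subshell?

A subshell with ℓ = 3 has 2ℓ+1 = 7 orbitals, each holding 2 electrons (spin ±1/2), so 7 × 2 = 14.

14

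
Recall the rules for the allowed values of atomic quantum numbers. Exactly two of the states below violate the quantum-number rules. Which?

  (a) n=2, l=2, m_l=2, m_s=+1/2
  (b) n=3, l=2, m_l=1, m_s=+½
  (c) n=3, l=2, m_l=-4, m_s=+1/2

(a) and (c)

(a) has l = 2 ≥ n = 2, violating 0 ≤ l ≤ n−1.
(c) has |m_l| = 4 > l = 2, violating −l ≤ m_l ≤ l.
The remaining set (b) satisfies all four rules.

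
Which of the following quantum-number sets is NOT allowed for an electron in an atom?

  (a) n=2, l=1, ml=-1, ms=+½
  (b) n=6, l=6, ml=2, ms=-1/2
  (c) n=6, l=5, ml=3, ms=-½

(b) has l = 6 ≥ n = 6, violating 0 ≤ l ≤ n−1.
The remaining sets (a), (c) satisfy all four rules.

(b)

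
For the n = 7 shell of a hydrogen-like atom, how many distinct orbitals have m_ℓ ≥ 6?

1

For n = 7, ℓ ranges over 0 … 6.
Per ℓ-value: ℓ=6 → 1.
Total orbitals: 1.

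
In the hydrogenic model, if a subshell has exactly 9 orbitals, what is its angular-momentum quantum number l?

2l+1 = 9 gives l = 4.

l = 4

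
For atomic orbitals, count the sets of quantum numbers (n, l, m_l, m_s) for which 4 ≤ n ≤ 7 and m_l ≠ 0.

208

Treat each shell separately and count matching orbitals:
n=4 → 12; n=5 → 20; n=6 → 30; n=7 → 42.
Orbitals: 12 + 20 + 30 + 42 = 104. Including both spin states (m_s = ±1/2) gives 2 × 104 = 208 states.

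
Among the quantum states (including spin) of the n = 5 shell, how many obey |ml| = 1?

16

Go through l = 0, …, 4 (the values permitted for n = 5).
Orbitals with |ml| = 1, by l: l=1 → 2; l=2 → 2; l=3 → 2; l=4 → 2.
Orbitals: 2 + 2 + 2 + 2 = 8. Each orbital carries two spin states, so 8 × 2 = 16 states.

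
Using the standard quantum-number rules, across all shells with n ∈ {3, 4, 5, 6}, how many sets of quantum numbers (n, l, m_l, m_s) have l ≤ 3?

Treat each shell separately and count matching orbitals:
n=3 → 9; n=4 → 16; n=5 → 16; n=6 → 16.
Orbitals: 9 + 16 + 16 + 16 = 57. Including both spin states (m_s = ±1/2) gives 2 × 57 = 114 states.

114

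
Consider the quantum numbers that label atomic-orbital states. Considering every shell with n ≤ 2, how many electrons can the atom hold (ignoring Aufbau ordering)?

10

Total orbitals = 1² + 2² = 5. Doubling for spin gives 10 electrons.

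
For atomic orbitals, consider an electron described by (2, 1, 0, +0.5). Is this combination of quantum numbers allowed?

Allowed

n = 2 is a positive integer. ℓ = 1 satisfies 0 ≤ ℓ ≤ n−1 = 1. m_ℓ = 0 lies in the range −ℓ … +ℓ (here −1 … 1). m_s = +1/2 is one of ±1/2.
All four constraints are satisfied.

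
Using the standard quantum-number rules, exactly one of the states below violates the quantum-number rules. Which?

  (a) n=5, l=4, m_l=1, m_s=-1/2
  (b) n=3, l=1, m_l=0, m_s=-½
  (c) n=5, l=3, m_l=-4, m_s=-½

(c)

(c) has |m_l| = 4 > l = 3, violating −l ≤ m_l ≤ l.
The remaining sets (a), (b) satisfy all four rules.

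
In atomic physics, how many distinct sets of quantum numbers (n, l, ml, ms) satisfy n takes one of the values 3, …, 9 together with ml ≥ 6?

20

Count contributing orbitals for each principal shell:
n=7 → 1; n=8 → 3; n=9 → 6.
Orbitals: 1 + 3 + 6 = 10. Including both spin states (ms = ±1/2) gives 2 × 10 = 20 states.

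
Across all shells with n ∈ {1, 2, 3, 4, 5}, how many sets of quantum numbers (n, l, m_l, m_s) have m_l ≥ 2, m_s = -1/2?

Work shell by shell — for each n, count the (l, m_l) pairs that satisfy m_l ≥ 2:
n=3 → 1; n=4 → 3; n=5 → 6.
Orbitals: 1 + 3 + 6 = 10. With m_s fixed to -1/2 there is one state per orbital, so 10 states.

10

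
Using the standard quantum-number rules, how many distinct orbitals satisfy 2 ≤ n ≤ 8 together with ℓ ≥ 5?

Count contributing orbitals for each principal shell:
n=6 → 11; n=7 → 24; n=8 → 39.
Total orbitals: 11 + 24 + 39 = 74.

74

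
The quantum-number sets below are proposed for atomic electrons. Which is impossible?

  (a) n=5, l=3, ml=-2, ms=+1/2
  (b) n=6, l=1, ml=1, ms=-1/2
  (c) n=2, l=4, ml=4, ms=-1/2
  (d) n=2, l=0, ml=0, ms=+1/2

(c)

(c) has l = 4 ≥ n = 2, violating 0 ≤ l ≤ n−1.
The remaining sets (a), (b), (d) satisfy all four rules.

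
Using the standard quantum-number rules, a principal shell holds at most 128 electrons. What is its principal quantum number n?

n = 8

2n² = 128 ⇒ n² = 64 ⇒ n = 8.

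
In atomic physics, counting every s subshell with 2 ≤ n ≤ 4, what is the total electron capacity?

6

An s subshell (l = 0) exists for every n ≥ 1, so shells n = 2, 3, 4 each contribute one — 3 subshells.
Since each s subshell holds 2(2·0+1) = 2 electrons, the total is 3 × 2 = 6.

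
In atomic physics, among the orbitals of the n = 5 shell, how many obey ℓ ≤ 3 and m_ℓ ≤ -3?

1

For n = 5, ℓ ranges over 0 … 4.
Per ℓ-value: ℓ=3 → 1.
Total orbitals: 1.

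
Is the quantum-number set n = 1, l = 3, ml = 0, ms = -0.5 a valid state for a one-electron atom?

No

The orbital quantum number must satisfy 0 ≤ l ≤ n−1. With n = 1 the allowed l values are 0, so l = 3 is out of range.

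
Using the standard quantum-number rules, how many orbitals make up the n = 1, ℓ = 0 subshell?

A subshell has 2ℓ+1 orbitals; with ℓ = 0, that's 1.

1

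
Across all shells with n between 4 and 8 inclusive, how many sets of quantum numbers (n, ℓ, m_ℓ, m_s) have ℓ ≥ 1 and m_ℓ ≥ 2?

Work shell by shell — for each n, count the (ℓ, m_ℓ) pairs that satisfy ℓ ≥ 1 and m_ℓ ≥ 2:
n=4 → 3; n=5 → 6; n=6 → 10; n=7 → 15; n=8 → 21.
Orbitals: 3 + 6 + 10 + 15 + 21 = 55. Including both spin states (m_s = ±1/2) gives 2 × 55 = 110 states.

110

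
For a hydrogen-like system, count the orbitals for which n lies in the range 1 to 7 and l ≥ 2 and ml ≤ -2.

35

Per-shell orbital counts meeting the constraint:
n=3 → 1; n=4 → 3; n=5 → 6; n=6 → 10; n=7 → 15.
Total orbitals: 1 + 3 + 6 + 10 + 15 = 35.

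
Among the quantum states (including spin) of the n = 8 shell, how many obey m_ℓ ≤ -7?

2

The n = 8 shell has ℓ = 0 through 7; check each.
The (ℓ, m_ℓ) pairs meeting m_ℓ ≤ -7 give: ℓ=7 → 1.
Orbitals: 1. Each orbital carries two spin states, so 1 × 2 = 2 states.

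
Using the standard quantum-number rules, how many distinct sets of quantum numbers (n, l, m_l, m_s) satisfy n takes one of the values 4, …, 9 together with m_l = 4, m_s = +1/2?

15

Treat each shell separately and count matching orbitals:
n=5 → 1; n=6 → 2; n=7 → 3; n=8 → 4; n=9 → 5.
Orbitals: 1 + 2 + 3 + 4 + 5 = 15. With m_s fixed to +1/2 there is one state per orbital, so 15 states.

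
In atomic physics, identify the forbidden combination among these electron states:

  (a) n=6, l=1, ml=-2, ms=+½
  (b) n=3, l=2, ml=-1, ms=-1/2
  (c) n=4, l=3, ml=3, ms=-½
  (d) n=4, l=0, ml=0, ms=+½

(a) has |ml| = 2 > l = 1, violating −l ≤ ml ≤ l.
The remaining sets (b), (c), (d) satisfy all four rules.

(a)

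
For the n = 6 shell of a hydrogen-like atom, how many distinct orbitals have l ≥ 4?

With n = 6 the allowed l are 0, 1, …, 5.
Orbitals with l ≥ 4, by l: l=4 → 9; l=5 → 11.
Total orbitals: 9 + 11 = 20.

20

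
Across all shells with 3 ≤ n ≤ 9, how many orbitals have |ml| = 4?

30

Go shell by shell, enumerating (l, ml) with |ml| = 4:
n=5 → 2; n=6 → 4; n=7 → 6; n=8 → 8; n=9 → 10.
Total orbitals: 2 + 4 + 6 + 8 + 10 = 30.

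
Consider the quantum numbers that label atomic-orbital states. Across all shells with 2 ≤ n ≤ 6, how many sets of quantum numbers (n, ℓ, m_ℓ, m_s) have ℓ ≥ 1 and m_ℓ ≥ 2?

40

Per-shell orbital counts meeting the constraint:
n=3 → 1; n=4 → 3; n=5 → 6; n=6 → 10.
Orbitals: 1 + 3 + 6 + 10 = 20. Including both spin states (m_s = ±1/2) gives 2 × 20 = 40 states.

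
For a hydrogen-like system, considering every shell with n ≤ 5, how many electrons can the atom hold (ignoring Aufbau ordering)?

110

Total orbitals = 1² + 2² + 3² + 4² + 5² = 55. Doubling for spin gives 110 electrons.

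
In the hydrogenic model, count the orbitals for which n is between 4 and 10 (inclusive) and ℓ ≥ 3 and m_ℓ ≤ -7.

10

Per-shell orbital counts meeting the constraint:
n=8 → 1; n=9 → 3; n=10 → 6.
Total orbitals: 1 + 3 + 6 = 10.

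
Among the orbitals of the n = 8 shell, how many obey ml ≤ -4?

With n = 8 the allowed l are 0, 1, …, 7.
The (l, ml) pairs meeting ml ≤ -4 give: l=4 → 1; l=5 → 2; l=6 → 3; l=7 → 4.
Total orbitals: 1 + 2 + 3 + 4 = 10.

10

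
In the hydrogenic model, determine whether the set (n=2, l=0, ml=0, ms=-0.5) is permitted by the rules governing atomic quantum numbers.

Valid

n = 2 is a positive integer. l = 0 satisfies 0 ≤ l ≤ n−1 = 1. ml = 0 lies in the range −l … +l (here 0). ms = -1/2 is one of ±1/2.
All four constraints are satisfied.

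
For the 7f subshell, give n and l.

n = 7, l = 3

The leading integer gives n = 7; the letter 'f' means l = 3.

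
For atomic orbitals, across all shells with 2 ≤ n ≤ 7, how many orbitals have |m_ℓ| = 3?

For each n in the range, tally the orbitals obeying |m_ℓ| = 3:
n=4 → 2; n=5 → 4; n=6 → 6; n=7 → 8.
Total orbitals: 2 + 4 + 6 + 8 = 20.

20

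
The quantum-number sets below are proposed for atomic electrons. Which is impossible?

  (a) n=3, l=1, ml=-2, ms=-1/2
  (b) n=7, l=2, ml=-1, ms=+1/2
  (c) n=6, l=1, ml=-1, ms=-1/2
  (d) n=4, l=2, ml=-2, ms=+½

(a)

(a) has |ml| = 2 > l = 1, violating −l ≤ ml ≤ l.
The remaining sets (b), (c), (d) satisfy all four rules.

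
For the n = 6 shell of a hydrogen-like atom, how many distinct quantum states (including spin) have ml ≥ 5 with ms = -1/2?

Per l-value: l=5 → 1.
Orbitals: 1. With ms fixed to a single value there is one state per orbital, giving 1 state.

1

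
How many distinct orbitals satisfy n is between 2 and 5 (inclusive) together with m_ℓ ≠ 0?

Work shell by shell — for each n, count the (ℓ, m_ℓ) pairs that satisfy m_ℓ ≠ 0:
n=2 → 2; n=3 → 6; n=4 → 12; n=5 → 20.
Total orbitals: 2 + 6 + 12 + 20 = 40.

40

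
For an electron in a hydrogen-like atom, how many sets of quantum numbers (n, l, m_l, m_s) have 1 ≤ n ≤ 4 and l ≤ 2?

46

Go shell by shell, enumerating (l, m_l) with l ≤ 2:
n=1 → 1; n=2 → 4; n=3 → 9; n=4 → 9.
Orbitals: 1 + 4 + 9 + 9 = 23. Including both spin states (m_s = ±1/2) gives 2 × 23 = 46 states.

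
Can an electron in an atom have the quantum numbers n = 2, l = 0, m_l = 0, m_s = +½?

n = 2 is a positive integer. l = 0 satisfies 0 ≤ l ≤ n−1 = 1. m_l = 0 lies in the range −l … +l (here 0). m_s = +1/2 is one of ±1/2.
All four constraints are satisfied.

Yes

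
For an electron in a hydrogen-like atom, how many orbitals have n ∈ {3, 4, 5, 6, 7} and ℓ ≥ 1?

130

Treat each shell separately and count matching orbitals:
n=3 → 8; n=4 → 15; n=5 → 24; n=6 → 35; n=7 → 48.
Total orbitals: 8 + 15 + 24 + 35 + 48 = 130.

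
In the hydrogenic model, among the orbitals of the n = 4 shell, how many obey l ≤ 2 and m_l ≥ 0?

6

With n = 4 the allowed l are 0, 1, …, 3.
Contributions: l=0 → 1; l=1 → 2; l=2 → 3.
Total orbitals: 1 + 2 + 3 = 6.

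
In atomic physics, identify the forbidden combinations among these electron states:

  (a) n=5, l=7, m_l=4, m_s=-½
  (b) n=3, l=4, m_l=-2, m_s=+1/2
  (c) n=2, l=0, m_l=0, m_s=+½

(a) and (b)

(a) has l = 7 ≥ n = 5, violating 0 ≤ l ≤ n−1.
(b) has l = 4 ≥ n = 3, violating 0 ≤ l ≤ n−1.
The remaining set (c) satisfies all four rules.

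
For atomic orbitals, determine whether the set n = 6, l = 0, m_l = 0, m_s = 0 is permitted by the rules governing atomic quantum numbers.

The spin quantum number for an electron can only be m_s = +1/2 or −1/2; m_s = 0 is not one of those.

No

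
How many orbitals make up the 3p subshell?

A subshell has 2l+1 orbitals; with l = 1, that's 3.

3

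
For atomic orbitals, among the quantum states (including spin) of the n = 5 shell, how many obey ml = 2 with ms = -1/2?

3

Orbitals with ml = 2, by l: l=2 → 1; l=3 → 1; l=4 → 1.
Orbitals: 1 + 1 + 1 = 3. With ms fixed to a single value there is one state per orbital, giving 3 states.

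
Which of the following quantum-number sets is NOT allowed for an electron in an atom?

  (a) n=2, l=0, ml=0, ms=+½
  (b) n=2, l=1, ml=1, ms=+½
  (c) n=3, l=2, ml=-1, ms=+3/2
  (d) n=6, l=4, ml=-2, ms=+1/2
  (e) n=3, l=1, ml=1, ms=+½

(c)

(c) has ms = +3/2, but an electron's spin must be ±1/2.
The remaining sets (a), (b), (d), (e) satisfy all four rules.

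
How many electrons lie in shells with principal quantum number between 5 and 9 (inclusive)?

510

Shell n has n² orbitals: 5²=25 + 6²=36 + 7²=49 + 8²=64 + 9²=81 = 255 orbitals.
Two spin states per orbital: 2 × 255 = 510 electrons.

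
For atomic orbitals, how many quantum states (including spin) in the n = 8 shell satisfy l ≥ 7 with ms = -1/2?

15

With n = 8 the allowed l are 0, 1, …, 7.
Per l-value: l=7 → 15.
Orbitals: 15. With ms fixed to a single value there is one state per orbital, giving 15 states.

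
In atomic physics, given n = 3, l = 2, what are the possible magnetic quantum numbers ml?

-2, -1, 0, 1, 2

ml takes every integer from −l to +l. With l = 2 that gives the 5 values -2, -1, 0, 1, 2.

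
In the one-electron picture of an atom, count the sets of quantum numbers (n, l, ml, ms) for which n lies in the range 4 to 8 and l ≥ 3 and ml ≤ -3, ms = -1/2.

Go shell by shell, enumerating (l, ml) with l ≥ 3 and ml ≤ -3:
n=4 → 1; n=5 → 3; n=6 → 6; n=7 → 10; n=8 → 15.
Orbitals: 1 + 3 + 6 + 10 + 15 = 35. With ms fixed to -1/2 there is one state per orbital, so 35 states.

35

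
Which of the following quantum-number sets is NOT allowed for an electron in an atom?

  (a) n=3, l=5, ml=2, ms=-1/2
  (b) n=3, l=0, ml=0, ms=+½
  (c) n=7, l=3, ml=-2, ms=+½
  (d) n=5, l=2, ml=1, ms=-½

(a)

(a) has l = 5 ≥ n = 3, violating 0 ≤ l ≤ n−1.
The remaining sets (b), (c), (d) satisfy all four rules.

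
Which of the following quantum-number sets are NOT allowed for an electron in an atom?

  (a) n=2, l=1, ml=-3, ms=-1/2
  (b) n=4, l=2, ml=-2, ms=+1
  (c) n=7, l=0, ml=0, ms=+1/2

(a) has |ml| = 3 > l = 1, violating −l ≤ ml ≤ l.
(b) has ms = +1, but an electron's spin must be ±1/2.
The remaining set (c) satisfies all four rules.

(a) and (b)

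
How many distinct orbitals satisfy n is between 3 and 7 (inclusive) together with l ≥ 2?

115

Work shell by shell — for each n, count the (l, m_l) pairs that satisfy l ≥ 2:
n=3 → 5; n=4 → 12; n=5 → 21; n=6 → 32; n=7 → 45.
Total orbitals: 5 + 12 + 21 + 32 + 45 = 115.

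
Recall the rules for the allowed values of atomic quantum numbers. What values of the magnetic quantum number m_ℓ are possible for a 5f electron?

-3, -2, -1, 0, 1, 2, 3

The 5f subshell has ℓ = 3, and m_ℓ takes every integer from −ℓ to +ℓ. With ℓ = 3 that gives the 7 values -3, -2, -1, 0, 1, 2, 3.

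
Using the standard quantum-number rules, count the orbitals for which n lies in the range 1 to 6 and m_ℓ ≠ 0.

70

For each n in the range, tally the orbitals obeying m_ℓ ≠ 0:
n=2 → 2; n=3 → 6; n=4 → 12; n=5 → 20; n=6 → 30.
Total orbitals: 2 + 6 + 12 + 20 + 30 = 70.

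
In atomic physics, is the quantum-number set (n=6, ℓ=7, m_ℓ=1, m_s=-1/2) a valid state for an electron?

Invalid

The orbital quantum number must satisfy 0 ≤ ℓ ≤ n−1. With n = 6 the allowed ℓ values are 0, 1, 2, 3, 4, 5, so ℓ = 7 is out of range.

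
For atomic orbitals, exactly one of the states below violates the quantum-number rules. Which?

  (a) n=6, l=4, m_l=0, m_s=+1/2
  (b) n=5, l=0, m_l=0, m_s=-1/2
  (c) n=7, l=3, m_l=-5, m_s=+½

(c)

(c) has |m_l| = 5 > l = 3, violating −l ≤ m_l ≤ l.
The remaining sets (a), (b) satisfy all four rules.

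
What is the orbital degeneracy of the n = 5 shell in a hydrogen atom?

25

The n = 5 shell contains n² = 5² = 25 orbitals.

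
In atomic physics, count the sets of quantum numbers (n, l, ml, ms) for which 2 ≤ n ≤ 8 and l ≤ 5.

324

Count contributing orbitals for each principal shell:
n=2 → 4; n=3 → 9; n=4 → 16; n=5 → 25; n=6 → 36; n=7 → 36; n=8 → 36.
Orbitals: 4 + 9 + 16 + 25 + 36 + 36 + 36 = 162. Including both spin states (ms = ±1/2) gives 2 × 162 = 324 states.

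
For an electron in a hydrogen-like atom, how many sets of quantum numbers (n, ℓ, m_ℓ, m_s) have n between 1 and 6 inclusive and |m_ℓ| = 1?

60

Per-shell orbital counts meeting the constraint:
n=2 → 2; n=3 → 4; n=4 → 6; n=5 → 8; n=6 → 10.
Orbitals: 2 + 4 + 6 + 8 + 10 = 30. Including both spin states (m_s = ±1/2) gives 2 × 30 = 60 states.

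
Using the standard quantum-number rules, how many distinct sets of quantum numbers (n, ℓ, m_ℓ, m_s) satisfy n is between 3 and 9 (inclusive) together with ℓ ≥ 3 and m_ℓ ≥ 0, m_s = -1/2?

119

Work shell by shell — for each n, count the (ℓ, m_ℓ) pairs that satisfy ℓ ≥ 3 and m_ℓ ≥ 0:
n=4 → 4; n=5 → 9; n=6 → 15; n=7 → 22; n=8 → 30; n=9 → 39.
Orbitals: 4 + 9 + 15 + 22 + 30 + 39 = 119. With m_s fixed to -1/2 there is one state per orbital, so 119 states.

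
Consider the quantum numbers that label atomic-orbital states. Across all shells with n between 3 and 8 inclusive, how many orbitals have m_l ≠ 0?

166

Go shell by shell, enumerating (l, m_l) with m_l ≠ 0:
n=3 → 6; n=4 → 12; n=5 → 20; n=6 → 30; n=7 → 42; n=8 → 56.
Total orbitals: 6 + 12 + 20 + 30 + 42 + 56 = 166.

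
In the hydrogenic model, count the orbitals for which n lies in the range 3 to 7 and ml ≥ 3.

20

Go shell by shell, enumerating (l, ml) with ml ≥ 3:
n=4 → 1; n=5 → 3; n=6 → 6; n=7 → 10.
Total orbitals: 1 + 3 + 6 + 10 = 20.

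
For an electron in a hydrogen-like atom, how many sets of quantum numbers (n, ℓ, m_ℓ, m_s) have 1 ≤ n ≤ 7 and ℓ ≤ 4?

Per-shell orbital counts meeting the constraint:
n=1 → 1; n=2 → 4; n=3 → 9; n=4 → 16; n=5 → 25; n=6 → 25; n=7 → 25.
Orbitals: 1 + 4 + 9 + 16 + 25 + 25 + 25 = 105. Including both spin states (m_s = ±1/2) gives 2 × 105 = 210 states.

210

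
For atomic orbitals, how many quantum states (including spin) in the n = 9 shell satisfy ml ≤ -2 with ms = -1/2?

28

For n = 9, l ranges over 0 … 8.
Per l-value: l=2 → 1; l=3 → 2; l=4 → 3; l=5 → 4; l=6 → 5; l=7 → 6; l=8 → 7.
Orbitals: 1 + 2 + 3 + 4 + 5 + 6 + 7 = 28. With ms fixed to a single value there is one state per orbital, giving 28 states.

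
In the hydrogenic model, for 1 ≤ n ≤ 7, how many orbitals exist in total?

140

Total orbitals = 1² + 2² + 3² + 4² + 5² + 6² + 7² = 140.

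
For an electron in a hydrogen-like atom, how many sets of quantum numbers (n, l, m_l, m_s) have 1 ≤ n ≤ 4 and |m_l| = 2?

12

Count contributing orbitals for each principal shell:
n=3 → 2; n=4 → 4.
Orbitals: 2 + 4 = 6. Including both spin states (m_s = ±1/2) gives 2 × 6 = 12 states.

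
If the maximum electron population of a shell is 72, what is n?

n = 6

2n² = 72 ⇒ n² = 36 ⇒ n = 6.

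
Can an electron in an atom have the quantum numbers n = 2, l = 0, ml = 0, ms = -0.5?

Valid

n = 2 is a positive integer. l = 0 satisfies 0 ≤ l ≤ n−1 = 1. ml = 0 lies in the range −l … +l (here 0). ms = -1/2 is one of ±1/2.
All four constraints are satisfied.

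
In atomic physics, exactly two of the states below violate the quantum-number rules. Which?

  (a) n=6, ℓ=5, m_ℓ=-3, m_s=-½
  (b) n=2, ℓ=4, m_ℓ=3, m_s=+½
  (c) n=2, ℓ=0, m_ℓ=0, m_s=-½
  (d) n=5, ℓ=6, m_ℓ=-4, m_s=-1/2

(b) and (d)

(b) has ℓ = 4 ≥ n = 2, violating 0 ≤ ℓ ≤ n−1.
(d) has ℓ = 6 ≥ n = 5, violating 0 ≤ ℓ ≤ n−1.
The remaining sets (a), (c) satisfy all four rules.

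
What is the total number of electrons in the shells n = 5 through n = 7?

Shell n has n² orbitals: 5²=25 + 6²=36 + 7²=49 = 110 orbitals.
Two spin states per orbital: 2 × 110 = 220 electrons.

220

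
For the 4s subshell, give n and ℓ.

n = 4, ℓ = 0

The leading integer gives n = 4; the letter 's' means ℓ = 0.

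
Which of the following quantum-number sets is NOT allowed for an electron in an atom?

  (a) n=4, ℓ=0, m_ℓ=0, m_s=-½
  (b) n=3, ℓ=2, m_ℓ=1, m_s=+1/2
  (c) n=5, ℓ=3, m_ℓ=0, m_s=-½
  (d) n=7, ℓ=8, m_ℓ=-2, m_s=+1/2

(d)

(d) has ℓ = 8 ≥ n = 7, violating 0 ≤ ℓ ≤ n−1.
The remaining sets (a), (b), (c) satisfy all four rules.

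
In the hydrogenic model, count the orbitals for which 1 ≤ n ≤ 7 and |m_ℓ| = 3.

20

Work shell by shell — for each n, count the (ℓ, m_ℓ) pairs that satisfy |m_ℓ| = 3:
n=4 → 2; n=5 → 4; n=6 → 6; n=7 → 8.
Total orbitals: 2 + 4 + 6 + 8 = 20.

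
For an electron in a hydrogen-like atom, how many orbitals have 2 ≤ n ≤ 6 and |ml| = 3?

12

Treat each shell separately and count matching orbitals:
n=4 → 2; n=5 → 4; n=6 → 6.
Total orbitals: 2 + 4 + 6 = 12.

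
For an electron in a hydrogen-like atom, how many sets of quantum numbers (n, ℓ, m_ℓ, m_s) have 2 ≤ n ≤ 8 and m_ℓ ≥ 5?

Count contributing orbitals for each principal shell:
n=6 → 1; n=7 → 3; n=8 → 6.
Orbitals: 1 + 3 + 6 = 10. Including both spin states (m_s = ±1/2) gives 2 × 10 = 20 states.

20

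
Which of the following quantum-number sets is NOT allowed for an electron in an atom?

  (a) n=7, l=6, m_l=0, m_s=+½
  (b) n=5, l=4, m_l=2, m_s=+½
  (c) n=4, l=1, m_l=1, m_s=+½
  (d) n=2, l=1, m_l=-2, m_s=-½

(d) has |m_l| = 2 > l = 1, violating −l ≤ m_l ≤ l.
The remaining sets (a), (b), (c) satisfy all four rules.

(d)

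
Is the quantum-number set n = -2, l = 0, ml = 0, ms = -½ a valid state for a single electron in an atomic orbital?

Invalid

The principal quantum number must be a positive integer (n ≥ 1), but here n = -2.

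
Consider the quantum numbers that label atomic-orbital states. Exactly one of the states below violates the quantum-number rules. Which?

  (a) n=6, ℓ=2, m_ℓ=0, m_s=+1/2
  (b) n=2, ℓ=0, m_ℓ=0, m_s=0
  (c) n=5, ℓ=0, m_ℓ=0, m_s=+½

(b) has m_s = 0, but an electron's spin must be ±1/2.
The remaining sets (a), (c) satisfy all four rules.

(b)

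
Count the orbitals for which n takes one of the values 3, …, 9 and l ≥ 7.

47

For each n in the range, tally the orbitals obeying l ≥ 7:
n=8 → 15; n=9 → 32.
Total orbitals: 15 + 32 = 47.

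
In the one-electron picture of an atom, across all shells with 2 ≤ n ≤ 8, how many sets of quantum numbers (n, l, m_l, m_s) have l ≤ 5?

Go shell by shell, enumerating (l, m_l) with l ≤ 5:
n=2 → 4; n=3 → 9; n=4 → 16; n=5 → 25; n=6 → 36; n=7 → 36; n=8 → 36.
Orbitals: 4 + 9 + 16 + 25 + 36 + 36 + 36 = 162. Including both spin states (m_s = ±1/2) gives 2 × 162 = 324 states.

324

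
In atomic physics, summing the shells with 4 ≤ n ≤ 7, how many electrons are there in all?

Shell n has n² orbitals: 4²=16 + 5²=25 + 6²=36 + 7²=49 = 126 orbitals.
Two spin states per orbital: 2 × 126 = 252 electrons.

252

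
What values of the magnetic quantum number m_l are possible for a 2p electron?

-1, 0, 1

The 2p subshell has l = 1, and m_l takes every integer from −l to +l. With l = 1 that gives the 3 values -1, 0, 1.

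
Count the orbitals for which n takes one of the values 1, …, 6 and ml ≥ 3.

10

Work shell by shell — for each n, count the (l, ml) pairs that satisfy ml ≥ 3:
n=4 → 1; n=5 → 3; n=6 → 6.
Total orbitals: 1 + 3 + 6 = 10.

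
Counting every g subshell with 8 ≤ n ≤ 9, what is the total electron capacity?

A g subshell (ℓ = 4) exists for every n ≥ 5, so shells n = 8, 9 each contribute one — 2 subshells.
Since each g subshell holds 2(2·4+1) = 18 electrons, the total is 2 × 18 = 36.

36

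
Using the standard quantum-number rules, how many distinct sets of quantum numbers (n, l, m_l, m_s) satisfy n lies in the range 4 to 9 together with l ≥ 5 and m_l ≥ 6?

Go shell by shell, enumerating (l, m_l) with l ≥ 5 and m_l ≥ 6:
n=7 → 1; n=8 → 3; n=9 → 6.
Orbitals: 1 + 3 + 6 = 10. Including both spin states (m_s = ±1/2) gives 2 × 10 = 20 states.

20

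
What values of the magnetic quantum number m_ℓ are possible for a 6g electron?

The 6g subshell has ℓ = 4, and m_ℓ takes every integer from −ℓ to +ℓ. With ℓ = 4 that gives the 9 values -4, -3, -2, -1, 0, 1, 2, 3, 4.

-4, -3, -2, -1, 0, 1, 2, 3, 4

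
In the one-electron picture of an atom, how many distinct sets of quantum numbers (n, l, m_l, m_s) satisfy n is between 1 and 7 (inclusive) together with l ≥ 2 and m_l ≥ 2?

70

Count contributing orbitals for each principal shell:
n=3 → 1; n=4 → 3; n=5 → 6; n=6 → 10; n=7 → 15.
Orbitals: 1 + 3 + 6 + 10 + 15 = 35. Including both spin states (m_s = ±1/2) gives 2 × 35 = 70 states.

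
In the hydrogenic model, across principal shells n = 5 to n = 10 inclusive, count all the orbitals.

Shell n has n² orbitals: 5²=25 + 6²=36 + 7²=49 + 8²=64 + 9²=81 + 10²=100 = 355 orbitals.

355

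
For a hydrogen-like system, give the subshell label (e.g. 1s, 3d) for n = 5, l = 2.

5d

l = 2 corresponds to the letter 'd', so the subshell is 5d.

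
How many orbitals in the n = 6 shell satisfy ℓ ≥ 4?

For n = 6, ℓ ranges over 0 … 5.
The (ℓ, m_ℓ) pairs meeting ℓ ≥ 4 give: ℓ=4 → 9; ℓ=5 → 11.
Total orbitals: 9 + 11 = 20.

20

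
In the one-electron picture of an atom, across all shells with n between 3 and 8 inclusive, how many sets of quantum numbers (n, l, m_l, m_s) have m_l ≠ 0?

Treat each shell separately and count matching orbitals:
n=3 → 6; n=4 → 12; n=5 → 20; n=6 → 30; n=7 → 42; n=8 → 56.
Orbitals: 6 + 12 + 20 + 30 + 42 + 56 = 166. Including both spin states (m_s = ±1/2) gives 2 × 166 = 332 states.

332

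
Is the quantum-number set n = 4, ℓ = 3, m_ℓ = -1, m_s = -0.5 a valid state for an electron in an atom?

Valid

n = 4 is a positive integer. ℓ = 3 satisfies 0 ≤ ℓ ≤ n−1 = 3. m_ℓ = -1 lies in the range −ℓ … +ℓ (here −3 … 3). m_s = -1/2 is one of ±1/2.
All four constraints are satisfied.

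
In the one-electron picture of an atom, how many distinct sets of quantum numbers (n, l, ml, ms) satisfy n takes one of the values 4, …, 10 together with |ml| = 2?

Go shell by shell, enumerating (l, ml) with |ml| = 2:
n=4 → 4; n=5 → 6; n=6 → 8; n=7 → 10; n=8 → 12; n=9 → 14; n=10 → 16.
Orbitals: 4 + 6 + 8 + 10 + 12 + 14 + 16 = 70. Including both spin states (ms = ±1/2) gives 2 × 70 = 140 states.

140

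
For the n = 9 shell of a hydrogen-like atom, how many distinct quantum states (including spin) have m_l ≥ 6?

The n = 9 shell has l = 0 through 8; check each.
Orbitals with m_l ≥ 6, by l: l=6 → 1; l=7 → 2; l=8 → 3.
Orbitals: 1 + 2 + 3 = 6. Each orbital carries two spin states, so 6 × 2 = 12 states.

12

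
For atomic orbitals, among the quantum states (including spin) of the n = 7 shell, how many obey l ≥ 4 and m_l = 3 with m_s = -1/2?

The n = 7 shell has l = 0 through 6; check each.
Per l-value: l=4 → 1; l=5 → 1; l=6 → 1.
Orbitals: 1 + 1 + 1 = 3. With m_s fixed to a single value there is one state per orbital, giving 3 states.

3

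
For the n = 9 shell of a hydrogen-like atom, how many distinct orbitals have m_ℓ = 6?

3

Go through ℓ = 0, …, 8 (the values permitted for n = 9).
Orbitals with m_ℓ = 6, by ℓ: ℓ=6 → 1; ℓ=7 → 1; ℓ=8 → 1.
Total orbitals: 1 + 1 + 1 = 3.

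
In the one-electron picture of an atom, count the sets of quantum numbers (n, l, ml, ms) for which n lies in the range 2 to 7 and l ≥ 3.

180

Count contributing orbitals for each principal shell:
n=4 → 7; n=5 → 16; n=6 → 27; n=7 → 40.
Orbitals: 7 + 16 + 27 + 40 = 90. Including both spin states (ms = ±1/2) gives 2 × 90 = 180 states.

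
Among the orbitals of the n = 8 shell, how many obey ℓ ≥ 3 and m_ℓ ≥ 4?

For n = 8, ℓ ranges over 0 … 7.
The (ℓ, m_ℓ) pairs meeting ℓ ≥ 3 and m_ℓ ≥ 4 give: ℓ=4 → 1; ℓ=5 → 2; ℓ=6 → 3; ℓ=7 → 4.
Total orbitals: 1 + 2 + 3 + 4 = 10.

10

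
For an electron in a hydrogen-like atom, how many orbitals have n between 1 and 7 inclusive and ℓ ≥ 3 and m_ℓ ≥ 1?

40

Per-shell orbital counts meeting the constraint:
n=4 → 3; n=5 → 7; n=6 → 12; n=7 → 18.
Total orbitals: 3 + 7 + 12 + 18 = 40.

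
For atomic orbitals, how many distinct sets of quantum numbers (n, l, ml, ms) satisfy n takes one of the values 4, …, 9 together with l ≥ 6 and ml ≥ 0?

92

Treat each shell separately and count matching orbitals:
n=7 → 7; n=8 → 15; n=9 → 24.
Orbitals: 7 + 15 + 24 = 46. Including both spin states (ms = ±1/2) gives 2 × 46 = 92 states.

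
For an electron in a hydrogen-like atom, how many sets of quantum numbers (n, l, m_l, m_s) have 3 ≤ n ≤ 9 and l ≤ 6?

Count contributing orbitals for each principal shell:
n=3 → 9; n=4 → 16; n=5 → 25; n=6 → 36; n=7 → 49; n=8 → 49; n=9 → 49.
Orbitals: 9 + 16 + 25 + 36 + 49 + 49 + 49 = 233. Including both spin states (m_s = ±1/2) gives 2 × 233 = 466 states.

466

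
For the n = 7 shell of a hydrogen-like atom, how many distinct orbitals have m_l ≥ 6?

1

The (l, m_l) pairs meeting m_l ≥ 6 give: l=6 → 1.
Total orbitals: 1.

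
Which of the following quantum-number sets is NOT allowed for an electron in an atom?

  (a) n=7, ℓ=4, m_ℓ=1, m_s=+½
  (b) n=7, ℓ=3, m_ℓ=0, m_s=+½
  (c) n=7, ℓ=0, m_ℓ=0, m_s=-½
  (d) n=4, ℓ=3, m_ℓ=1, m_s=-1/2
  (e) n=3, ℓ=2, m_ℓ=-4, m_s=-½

(e)

(e) has |m_ℓ| = 4 > ℓ = 2, violating −ℓ ≤ m_ℓ ≤ ℓ.
The remaining sets (a), (b), (c), (d) satisfy all four rules.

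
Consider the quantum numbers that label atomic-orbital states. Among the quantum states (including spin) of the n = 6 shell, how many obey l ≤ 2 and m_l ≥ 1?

Contributions: l=1 → 1; l=2 → 2.
Orbitals: 1 + 2 = 3. Each orbital carries two spin states, so 3 × 2 = 6 states.

6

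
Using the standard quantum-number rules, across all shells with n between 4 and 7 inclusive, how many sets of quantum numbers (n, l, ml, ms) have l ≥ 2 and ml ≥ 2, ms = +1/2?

Go shell by shell, enumerating (l, ml) with l ≥ 2 and ml ≥ 2:
n=4 → 3; n=5 → 6; n=6 → 10; n=7 → 15.
Orbitals: 3 + 6 + 10 + 15 = 34. With ms fixed to +1/2 there is one state per orbital, so 34 states.

34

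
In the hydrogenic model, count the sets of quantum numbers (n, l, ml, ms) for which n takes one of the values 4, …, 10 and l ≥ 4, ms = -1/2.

259

Per-shell orbital counts meeting the constraint:
n=5 → 9; n=6 → 20; n=7 → 33; n=8 → 48; n=9 → 65; n=10 → 84.
Orbitals: 9 + 20 + 33 + 48 + 65 + 84 = 259. With ms fixed to -1/2 there is one state per orbital, so 259 states.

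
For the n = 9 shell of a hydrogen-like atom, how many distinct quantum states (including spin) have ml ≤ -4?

Contributions: l=4 → 1; l=5 → 2; l=6 → 3; l=7 → 4; l=8 → 5.
Orbitals: 1 + 2 + 3 + 4 + 5 = 15. Each orbital carries two spin states, so 15 × 2 = 30 states.

30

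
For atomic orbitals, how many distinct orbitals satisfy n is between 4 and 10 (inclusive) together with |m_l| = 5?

30

Per-shell orbital counts meeting the constraint:
n=6 → 2; n=7 → 4; n=8 → 6; n=9 → 8; n=10 → 10.
Total orbitals: 2 + 4 + 6 + 8 + 10 = 30.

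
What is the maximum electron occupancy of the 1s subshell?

2

A subshell with ℓ = 0 has 2ℓ+1 = 1 orbital, each holding 2 electrons (spin ±1/2), so 1 × 2 = 2.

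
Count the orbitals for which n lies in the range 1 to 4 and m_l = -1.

Treat each shell separately and count matching orbitals:
n=2 → 1; n=3 → 2; n=4 → 3.
Total orbitals: 1 + 2 + 3 = 6.

6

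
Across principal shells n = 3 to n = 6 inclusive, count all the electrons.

172

Shell n has n² orbitals: 3²=9 + 4²=16 + 5²=25 + 6²=36 = 86 orbitals.
Two spin states per orbital: 2 × 86 = 172 electrons.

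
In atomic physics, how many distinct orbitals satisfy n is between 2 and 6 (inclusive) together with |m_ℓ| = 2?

Work shell by shell — for each n, count the (ℓ, m_ℓ) pairs that satisfy |m_ℓ| = 2:
n=3 → 2; n=4 → 4; n=5 → 6; n=6 → 8.
Total orbitals: 2 + 4 + 6 + 8 = 20.

20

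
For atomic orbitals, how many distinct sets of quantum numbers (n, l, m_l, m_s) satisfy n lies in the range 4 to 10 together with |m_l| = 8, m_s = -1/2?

6

For each n in the range, tally the orbitals obeying |m_l| = 8:
n=9 → 2; n=10 → 4.
Orbitals: 2 + 4 = 6. With m_s fixed to -1/2 there is one state per orbital, so 6 states.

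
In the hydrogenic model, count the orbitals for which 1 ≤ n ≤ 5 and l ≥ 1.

Count contributing orbitals for each principal shell:
n=2 → 3; n=3 → 8; n=4 → 15; n=5 → 24.
Total orbitals: 3 + 8 + 15 + 24 = 50.

50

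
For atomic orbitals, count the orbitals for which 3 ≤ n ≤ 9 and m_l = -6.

6

Count contributing orbitals for each principal shell:
n=7 → 1; n=8 → 2; n=9 → 3.
Total orbitals: 1 + 2 + 3 = 6.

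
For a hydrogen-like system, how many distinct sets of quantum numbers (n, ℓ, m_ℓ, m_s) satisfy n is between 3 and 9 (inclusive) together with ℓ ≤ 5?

388

Count contributing orbitals for each principal shell:
n=3 → 9; n=4 → 16; n=5 → 25; n=6 → 36; n=7 → 36; n=8 → 36; n=9 → 36.
Orbitals: 9 + 16 + 25 + 36 + 36 + 36 + 36 = 194. Including both spin states (m_s = ±1/2) gives 2 × 194 = 388 states.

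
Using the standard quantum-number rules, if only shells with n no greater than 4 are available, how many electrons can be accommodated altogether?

60

Total orbitals = 1² + 2² + 3² + 4² = 30. Doubling for spin gives 60 electrons.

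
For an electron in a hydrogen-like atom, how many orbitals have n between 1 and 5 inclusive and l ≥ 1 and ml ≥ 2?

10

Go shell by shell, enumerating (l, ml) with l ≥ 1 and ml ≥ 2:
n=3 → 1; n=4 → 3; n=5 → 6.
Total orbitals: 1 + 3 + 6 = 10.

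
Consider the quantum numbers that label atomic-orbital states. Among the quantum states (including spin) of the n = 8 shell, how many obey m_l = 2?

12

The (l, m_l) pairs meeting m_l = 2 give: l=2 → 1; l=3 → 1; l=4 → 1; l=5 → 1; l=6 → 1; l=7 → 1.
Orbitals: 1 + 1 + 1 + 1 + 1 + 1 = 6. Each orbital carries two spin states, so 6 × 2 = 12 states.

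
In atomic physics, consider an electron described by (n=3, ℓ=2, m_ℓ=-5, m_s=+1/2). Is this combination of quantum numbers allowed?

The magnetic quantum number must satisfy −ℓ ≤ m_ℓ ≤ ℓ. With ℓ = 2, m_ℓ can only be -2, -1, 0, 1, 2, so m_ℓ = -5 is forbidden.

No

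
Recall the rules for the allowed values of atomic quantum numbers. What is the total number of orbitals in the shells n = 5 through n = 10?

Shell n has n² orbitals: 5²=25 + 6²=36 + 7²=49 + 8²=64 + 9²=81 + 10²=100 = 355 orbitals.

355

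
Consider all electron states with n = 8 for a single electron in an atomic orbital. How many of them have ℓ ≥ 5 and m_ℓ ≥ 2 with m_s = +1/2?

15

With n = 8 the allowed ℓ are 0, 1, …, 7.
Orbitals with ℓ ≥ 5 and m_ℓ ≥ 2, by ℓ: ℓ=5 → 4; ℓ=6 → 5; ℓ=7 → 6.
Orbitals: 4 + 5 + 6 = 15. With m_s fixed to a single value there is one state per orbital, giving 15 states.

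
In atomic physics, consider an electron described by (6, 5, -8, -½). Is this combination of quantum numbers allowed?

Invalid

The magnetic quantum number must satisfy −l ≤ ml ≤ l. With l = 5, ml can only be -5, -4, -3, -2, -1, 0, 1, 2, 3, 4, 5, so ml = -8 is forbidden.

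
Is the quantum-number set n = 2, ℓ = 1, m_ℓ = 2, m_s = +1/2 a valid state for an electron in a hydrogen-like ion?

Not allowed

The magnetic quantum number must satisfy −ℓ ≤ m_ℓ ≤ ℓ. With ℓ = 1, m_ℓ can only be -1, 0, 1, so m_ℓ = 2 is forbidden.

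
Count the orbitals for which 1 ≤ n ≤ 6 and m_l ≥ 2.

Work shell by shell — for each n, count the (l, m_l) pairs that satisfy m_l ≥ 2:
n=3 → 1; n=4 → 3; n=5 → 6; n=6 → 10.
Total orbitals: 1 + 3 + 6 + 10 = 20.

20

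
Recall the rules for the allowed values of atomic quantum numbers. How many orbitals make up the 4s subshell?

A subshell has 2l+1 orbitals; with l = 0, that's 1.

1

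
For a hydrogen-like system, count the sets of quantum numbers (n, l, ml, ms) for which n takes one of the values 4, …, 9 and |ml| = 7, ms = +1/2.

For each n in the range, tally the orbitals obeying |ml| = 7:
n=8 → 2; n=9 → 4.
Orbitals: 2 + 4 = 6. With ms fixed to +1/2 there is one state per orbital, so 6 states.

6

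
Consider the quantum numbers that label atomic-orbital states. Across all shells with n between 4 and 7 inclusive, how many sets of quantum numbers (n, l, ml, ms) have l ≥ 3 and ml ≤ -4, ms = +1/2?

Per-shell orbital counts meeting the constraint:
n=5 → 1; n=6 → 3; n=7 → 6.
Orbitals: 1 + 3 + 6 = 10. With ms fixed to +1/2 there is one state per orbital, so 10 states.

10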